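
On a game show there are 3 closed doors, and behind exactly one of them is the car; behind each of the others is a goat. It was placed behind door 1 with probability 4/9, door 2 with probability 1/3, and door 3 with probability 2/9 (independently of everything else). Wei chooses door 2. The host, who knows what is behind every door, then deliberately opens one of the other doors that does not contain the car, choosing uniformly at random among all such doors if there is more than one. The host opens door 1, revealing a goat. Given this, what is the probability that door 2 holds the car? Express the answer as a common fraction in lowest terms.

Consider each possible location of the car in turn.
If it is behind door 1 (prior 4/9): the host opened door 1, so this case is ruled out; weight (4/9)·0 = 0.
If it is behind door 2 (prior 1/3): the host has 2 equally likely choices, so probability 1/2; weight (1/3)·(1/2) = 1/6.
If it is behind door 3 (prior 2/9): the host has no choice, probability 1; weight (2/9)·1 = 2/9.
The weights sum to 7/18.
So P(the car behind door 2 | the host opened door 1) = (1/6) / (7/18) = 3/7.

3/7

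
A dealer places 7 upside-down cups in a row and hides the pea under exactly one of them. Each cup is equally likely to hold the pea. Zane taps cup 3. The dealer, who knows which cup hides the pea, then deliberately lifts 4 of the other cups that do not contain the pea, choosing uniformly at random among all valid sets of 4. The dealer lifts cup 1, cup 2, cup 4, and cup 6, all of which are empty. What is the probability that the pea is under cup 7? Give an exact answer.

Consider each possible location of the pea in turn.
If it is under any of cups 1, 2, 4, and 6 (prior 1/7 each): that cup was opened and seen not to hold the prize — ruled out; weight (1/7)·0 = 0 each.
If it is under cup 3 (prior 1/7): the dealer has 15 equally likely choices, so probability 1/15; weight (1/7)·(1/15) = 1/105.
If it is under either of cups 5 and 7 (prior 1/7 each): the dealer has 5 equally likely choices, so probability 1/5; weight (1/7)·(1/5) = 1/35 each.
The weights sum to 1/15.
So P(the pea under cup 7 | the dealer opened cup 1, cup 2, cup 4, and cup 6) = (1/35) / (1/15) = 3/7.

3/7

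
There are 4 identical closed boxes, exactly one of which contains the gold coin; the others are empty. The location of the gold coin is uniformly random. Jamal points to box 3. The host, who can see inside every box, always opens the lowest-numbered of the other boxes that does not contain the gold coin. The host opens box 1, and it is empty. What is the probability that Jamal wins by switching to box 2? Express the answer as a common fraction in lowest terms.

Apply Bayes' rule, conditioning on where the gold coin actually is.
If it is in box 1 (prior 1/4): the host opened box 1, so this case is ruled out; weight (1/4)·0 = 0.
If it is in any of boxes 2, 3, and 4 (prior 1/4 each): box 1 is the lowest-numbered option available, probability 1; weight (1/4)·1 = 1/4 each.
The weights sum to 3/4.
So P(the gold coin in box 2 | the host opened box 1) = (1/4) / (3/4) = 1/3.

1/3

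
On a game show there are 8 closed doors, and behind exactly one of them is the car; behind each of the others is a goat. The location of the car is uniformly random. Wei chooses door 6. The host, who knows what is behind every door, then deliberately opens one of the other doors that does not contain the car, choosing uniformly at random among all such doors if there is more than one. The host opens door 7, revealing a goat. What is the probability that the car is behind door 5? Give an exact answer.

Consider each possible location of the car in turn.
If it is behind any of doors 1, 2, 3, 4, 5, and 8 (prior 1/8 each): the host has 6 equally likely choices, so probability 1/6; weight (1/8)·(1/6) = 1/48 each.
If it is behind door 6 (prior 1/8): the host has 7 equally likely choices, so probability 1/7; weight (1/8)·(1/7) = 1/56.
If it is behind door 7 (prior 1/8): the host opened door 7, so this case is ruled out; weight (1/8)·0 = 0.
The weights sum to 1/7.
So P(the car behind door 5 | the host opened door 7) = (1/48) / (1/7) = 7/48.

7/48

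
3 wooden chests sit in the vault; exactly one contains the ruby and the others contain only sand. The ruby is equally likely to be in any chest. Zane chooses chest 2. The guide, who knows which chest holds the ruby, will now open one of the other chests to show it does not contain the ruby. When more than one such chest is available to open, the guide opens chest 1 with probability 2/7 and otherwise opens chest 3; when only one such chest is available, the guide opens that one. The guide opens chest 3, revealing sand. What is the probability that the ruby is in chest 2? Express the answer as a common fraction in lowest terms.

Apply Bayes' rule, conditioning on where the ruby actually is.
If it is in chest 1 (prior 1/3): only chest 3 is available, probability 1; weight (1/3)·1 = 1/3.
If it is in chest 2 (prior 1/3): chest 1 is available but not opened, probability 5/7; weight (1/3)·(5/7) = 5/21.
If it is in chest 3 (prior 1/3): the guide opened chest 3, so this case is ruled out; weight (1/3)·0 = 0.
The weights sum to 4/7.
So P(the ruby in chest 2 | the guide opened chest 3) = (5/21) / (4/7) = 5/12.

5/12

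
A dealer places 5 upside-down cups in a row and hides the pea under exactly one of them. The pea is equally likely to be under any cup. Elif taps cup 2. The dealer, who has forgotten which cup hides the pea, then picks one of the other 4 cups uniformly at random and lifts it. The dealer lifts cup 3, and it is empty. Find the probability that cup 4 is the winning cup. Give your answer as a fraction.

1/4

Because the dealer chose which cup to lift without knowing where the pea is, the choice is independent of the prize location. Learning that cup 3 does not hold the pea simply rules out that one location and leaves the remaining 4 cups still equally likely by symmetry.
So P(the pea under cup 4) = 1/4.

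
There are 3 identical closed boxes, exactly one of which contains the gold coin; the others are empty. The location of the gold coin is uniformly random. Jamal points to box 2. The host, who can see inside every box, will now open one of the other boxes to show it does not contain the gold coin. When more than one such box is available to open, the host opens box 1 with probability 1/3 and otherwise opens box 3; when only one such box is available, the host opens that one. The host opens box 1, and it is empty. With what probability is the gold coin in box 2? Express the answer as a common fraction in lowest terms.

Consider each possible location of the gold coin in turn.
If it is in box 1 (prior 1/3): the host opened box 1, so this case is ruled out; weight (1/3)·0 = 0.
If it is in box 2 (prior 1/3): box 1 is available, opened with probability 1/3; weight (1/3)·(1/3) = 1/9.
If it is in box 3 (prior 1/3): only box 1 is available, probability 1; weight (1/3)·1 = 1/3.
The weights sum to 4/9.
So P(the gold coin in box 2 | the host opened box 1) = (1/9) / (4/9) = 1/4.

1/4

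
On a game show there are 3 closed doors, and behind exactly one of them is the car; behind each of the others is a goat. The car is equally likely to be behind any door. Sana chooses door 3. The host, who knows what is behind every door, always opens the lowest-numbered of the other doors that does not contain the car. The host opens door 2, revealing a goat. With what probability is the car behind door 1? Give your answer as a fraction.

Apply Bayes' rule, conditioning on where the car actually is.
If it is behind door 1 (prior 1/3): door 2 is the lowest-numbered option available, probability 1; weight (1/3)·1 = 1/3.
If it is behind door 2 (prior 1/3): the host opened door 2, so this case is ruled out; weight (1/3)·0 = 0.
If it is behind door 3 (prior 1/3): the host would have opened door 1 instead, probability 0; weight (1/3)·0 = 0.
The weights sum to 1/3.
So P(the car behind door 1 | the host opened door 2) = (1/3) / (1/3) = 1.

1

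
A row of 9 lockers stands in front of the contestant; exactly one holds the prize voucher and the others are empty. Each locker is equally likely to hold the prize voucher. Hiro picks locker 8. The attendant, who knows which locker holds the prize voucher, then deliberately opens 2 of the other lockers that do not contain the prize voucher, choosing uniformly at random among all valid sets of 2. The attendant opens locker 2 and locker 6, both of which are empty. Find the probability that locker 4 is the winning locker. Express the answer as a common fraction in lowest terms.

4/27

Condition on the true location of the prize voucher.
If it is in any of lockers 1, 3, 4, 5, 7, and 9 (prior 1/9 each): the attendant has 21 equally likely choices, so probability 1/21; weight (1/9)·(1/21) = 1/189 each.
If it is in either of lockers 2 and 6 (prior 1/9 each): that locker was opened and seen not to hold the prize — ruled out; weight (1/9)·0 = 0 each.
If it is in locker 8 (prior 1/9): the attendant has 28 equally likely choices, so probability 1/28; weight (1/9)·(1/28) = 1/252.
The weights sum to 1/28.
So P(the prize voucher in locker 4 | the attendant opened locker 2 and locker 6) = (1/189) / (1/28) = 4/27.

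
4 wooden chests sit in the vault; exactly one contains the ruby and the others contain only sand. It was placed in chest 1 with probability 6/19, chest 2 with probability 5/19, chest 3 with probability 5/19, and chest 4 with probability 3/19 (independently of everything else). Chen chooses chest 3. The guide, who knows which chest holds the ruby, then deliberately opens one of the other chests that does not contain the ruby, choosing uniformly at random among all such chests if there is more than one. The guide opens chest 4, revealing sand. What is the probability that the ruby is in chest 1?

18/43

Apply Bayes' rule, conditioning on where the ruby actually is.
If it is in chest 1 (prior 6/19): the guide has 2 equally likely choices, so probability 1/2; weight (6/19)·(1/2) = 3/19.
If it is in chest 2 (prior 5/19): the guide has 2 equally likely choices, so probability 1/2; weight (5/19)·(1/2) = 5/38.
If it is in chest 3 (prior 5/19): the guide has 3 equally likely choices, so probability 1/3; weight (5/19)·(1/3) = 5/57.
If it is in chest 4 (prior 3/19): the guide opened chest 4, so this case is ruled out; weight (3/19)·0 = 0.
The weights sum to 43/114.
So P(the ruby in chest 1 | the guide opened chest 4) = (3/19) / (43/114) = 18/43.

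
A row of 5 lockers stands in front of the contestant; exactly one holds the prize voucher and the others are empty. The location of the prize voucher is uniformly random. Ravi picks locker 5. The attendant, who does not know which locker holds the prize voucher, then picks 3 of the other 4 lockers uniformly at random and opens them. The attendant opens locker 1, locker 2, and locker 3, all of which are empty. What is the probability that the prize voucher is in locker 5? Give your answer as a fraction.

Condition on the true location of the prize voucher.
If it is in any of lockers 1, 2, and 3 (prior 1/5 each): that locker was opened and seen not to hold the prize — ruled out; weight (1/5)·0 = 0 each.
If it is in either of lockers 4 and 5 (prior 1/5 each): the attendant picks exactly this set with probability 1/4 regardless, and none is the prize; weight (1/5)·(1/4) = 1/20 each.
The weights sum to 1/10.
So P(the prize voucher in locker 5 | the attendant opened locker 1, locker 2, and locker 3) = (1/20) / (1/10) = 1/2.

1/2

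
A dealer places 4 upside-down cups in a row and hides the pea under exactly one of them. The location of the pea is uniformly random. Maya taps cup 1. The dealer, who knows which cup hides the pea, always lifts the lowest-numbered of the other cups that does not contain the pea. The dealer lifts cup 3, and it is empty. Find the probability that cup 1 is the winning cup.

Consider each possible location of the pea in turn.
If it is under either of cups 1 and 4 (prior 1/4 each): the dealer would have opened cup 2 instead, probability 0; weight (1/4)·0 = 0 each.
If it is under cup 2 (prior 1/4): cup 3 is the lowest-numbered option available, probability 1; weight (1/4)·1 = 1/4.
If it is under cup 3 (prior 1/4): the dealer opened cup 3, so this case is ruled out; weight (1/4)·0 = 0.
The weights sum to 1/4.
So P(the pea under cup 1 | the dealer opened cup 3) = 0 / (1/4) = 0.

0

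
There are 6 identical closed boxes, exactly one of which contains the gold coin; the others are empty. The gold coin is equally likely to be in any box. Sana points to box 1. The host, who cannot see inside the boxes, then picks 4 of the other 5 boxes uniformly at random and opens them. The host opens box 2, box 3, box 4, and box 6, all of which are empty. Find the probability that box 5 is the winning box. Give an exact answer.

1/2

Apply Bayes' rule, conditioning on where the gold coin actually is.
If it is in either of boxes 1 and 5 (prior 1/6 each): the host picks exactly this set with probability 1/5 regardless, and none is the prize; weight (1/6)·(1/5) = 1/30 each.
If it is in any of boxes 2, 3, 4, and 6 (prior 1/6 each): that box was opened and seen not to hold the prize — ruled out; weight (1/6)·0 = 0 each.
The weights sum to 1/15.
So P(the gold coin in box 5 | the host opened box 2, box 3, box 4, and box 6) = (1/30) / (1/15) = 1/2.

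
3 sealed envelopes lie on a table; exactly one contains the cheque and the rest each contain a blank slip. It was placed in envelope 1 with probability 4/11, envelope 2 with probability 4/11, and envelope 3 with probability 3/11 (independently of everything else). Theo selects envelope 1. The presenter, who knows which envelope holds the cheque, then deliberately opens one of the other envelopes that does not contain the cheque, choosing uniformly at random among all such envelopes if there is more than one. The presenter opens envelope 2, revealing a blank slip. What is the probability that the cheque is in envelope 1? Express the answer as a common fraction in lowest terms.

Condition on the true location of the cheque.
If it is in envelope 1 (prior 4/11): the presenter has 2 equally likely choices, so probability 1/2; weight (4/11)·(1/2) = 2/11.
If it is in envelope 2 (prior 4/11): the presenter opened envelope 2, so this case is ruled out; weight (4/11)·0 = 0.
If it is in envelope 3 (prior 3/11): the presenter has no choice, probability 1; weight (3/11)·1 = 3/11.
The weights sum to 5/11.
So P(the cheque in envelope 1 | the presenter opened envelope 2) = (2/11) / (5/11) = 2/5.

2/5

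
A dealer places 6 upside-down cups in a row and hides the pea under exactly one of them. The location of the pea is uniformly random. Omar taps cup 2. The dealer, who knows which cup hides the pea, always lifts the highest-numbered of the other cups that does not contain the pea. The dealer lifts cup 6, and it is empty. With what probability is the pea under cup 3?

Apply Bayes' rule, conditioning on where the pea actually is.
If it is under any of cups 1, 2, 3, 4, and 5 (prior 1/6 each): cup 6 is the highest-numbered option available, probability 1; weight (1/6)·1 = 1/6 each.
If it is under cup 6 (prior 1/6): the dealer opened cup 6, so this case is ruled out; weight (1/6)·0 = 0.
The weights sum to 5/6.
So P(the pea under cup 3 | the dealer opened cup 6) = (1/6) / (5/6) = 1/5.

1/5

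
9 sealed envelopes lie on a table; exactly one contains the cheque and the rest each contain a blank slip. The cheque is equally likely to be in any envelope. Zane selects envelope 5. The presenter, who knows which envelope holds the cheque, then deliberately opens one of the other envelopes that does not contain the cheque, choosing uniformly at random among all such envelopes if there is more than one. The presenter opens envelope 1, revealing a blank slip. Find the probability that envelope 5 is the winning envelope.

Apply Bayes' rule, conditioning on where the cheque actually is.
If it is in envelope 1 (prior 1/9): the presenter opened envelope 1, so this case is ruled out; weight (1/9)·0 = 0.
If it is in any of envelopes 2, 3, 4, 6, 7, 8, and 9 (prior 1/9 each): the presenter has 7 equally likely choices, so probability 1/7; weight (1/9)·(1/7) = 1/63 each.
If it is in envelope 5 (prior 1/9): the presenter has 8 equally likely choices, so probability 1/8; weight (1/9)·(1/8) = 1/72.
The weights sum to 1/8.
So P(the cheque in envelope 5 | the presenter opened envelope 1) = (1/72) / (1/8) = 1/9.

1/9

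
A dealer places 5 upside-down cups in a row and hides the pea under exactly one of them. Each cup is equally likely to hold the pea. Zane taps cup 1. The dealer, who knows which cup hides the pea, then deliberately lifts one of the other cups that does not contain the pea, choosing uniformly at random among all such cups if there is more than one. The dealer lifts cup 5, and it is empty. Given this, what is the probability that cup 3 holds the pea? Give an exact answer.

4/15

Condition on the true location of the pea.
If it is under cup 1 (prior 1/5): the dealer has 4 equally likely choices, so probability 1/4; weight (1/5)·(1/4) = 1/20.
If it is under any of cups 2, 3, and 4 (prior 1/5 each): the dealer has 3 equally likely choices, so probability 1/3; weight (1/5)·(1/3) = 1/15 each.
If it is under cup 5 (prior 1/5): the dealer opened cup 5, so this case is ruled out; weight (1/5)·0 = 0.
The weights sum to 1/4.
So P(the pea under cup 3 | the dealer opened cup 5) = (1/15) / (1/4) = 4/15.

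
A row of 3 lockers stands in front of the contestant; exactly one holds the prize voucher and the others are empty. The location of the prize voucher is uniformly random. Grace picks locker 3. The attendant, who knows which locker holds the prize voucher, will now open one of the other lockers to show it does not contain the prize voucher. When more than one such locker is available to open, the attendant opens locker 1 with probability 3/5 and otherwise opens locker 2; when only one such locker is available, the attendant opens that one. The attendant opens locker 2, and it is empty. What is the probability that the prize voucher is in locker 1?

5/7

Condition on the true location of the prize voucher.
If it is in locker 1 (prior 1/3): only locker 2 is available, probability 1; weight (1/3)·1 = 1/3.
If it is in locker 2 (prior 1/3): the attendant opened locker 2, so this case is ruled out; weight (1/3)·0 = 0.
If it is in locker 3 (prior 1/3): locker 1 is available but not opened, probability 2/5; weight (1/3)·(2/5) = 2/15.
The weights sum to 7/15.
So P(the prize voucher in locker 1 | the attendant opened locker 2) = (1/3) / (7/15) = 5/7.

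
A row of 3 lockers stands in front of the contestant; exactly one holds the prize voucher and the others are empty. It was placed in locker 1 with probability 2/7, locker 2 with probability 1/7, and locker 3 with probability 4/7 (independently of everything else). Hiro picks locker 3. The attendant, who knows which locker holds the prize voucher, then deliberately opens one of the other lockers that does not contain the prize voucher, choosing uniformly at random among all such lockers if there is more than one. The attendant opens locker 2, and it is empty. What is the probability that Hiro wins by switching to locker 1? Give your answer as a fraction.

Consider each possible location of the prize voucher in turn.
If it is in locker 1 (prior 2/7): the attendant has no choice, probability 1; weight (2/7)·1 = 2/7.
If it is in locker 2 (prior 1/7): the attendant opened locker 2, so this case is ruled out; weight (1/7)·0 = 0.
If it is in locker 3 (prior 4/7): the attendant has 2 equally likely choices, so probability 1/2; weight (4/7)·(1/2) = 2/7.
The weights sum to 4/7.
So P(the prize voucher in locker 1 | the attendant opened locker 2) = (2/7) / (4/7) = 1/2.

1/2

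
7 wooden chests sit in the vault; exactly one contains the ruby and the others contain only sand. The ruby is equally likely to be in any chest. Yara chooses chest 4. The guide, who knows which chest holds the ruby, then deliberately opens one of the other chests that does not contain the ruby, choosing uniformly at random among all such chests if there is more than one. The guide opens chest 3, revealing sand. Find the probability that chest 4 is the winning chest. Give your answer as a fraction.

Condition on the true location of the ruby.
If it is in any of chests 1, 2, 5, 6, and 7 (prior 1/7 each): the guide has 5 equally likely choices, so probability 1/5; weight (1/7)·(1/5) = 1/35 each.
If it is in chest 3 (prior 1/7): the guide opened chest 3, so this case is ruled out; weight (1/7)·0 = 0.
If it is in chest 4 (prior 1/7): the guide has 6 equally likely choices, so probability 1/6; weight (1/7)·(1/6) = 1/42.
The weights sum to 1/6.
So P(the ruby in chest 4 | the guide opened chest 3) = (1/42) / (1/6) = 1/7.

1/7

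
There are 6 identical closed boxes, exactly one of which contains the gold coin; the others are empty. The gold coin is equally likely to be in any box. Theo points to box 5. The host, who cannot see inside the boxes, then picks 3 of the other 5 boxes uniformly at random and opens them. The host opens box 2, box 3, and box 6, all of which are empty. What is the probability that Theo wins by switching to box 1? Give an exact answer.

1/3

Apply Bayes' rule, conditioning on where the gold coin actually is.
If it is in any of boxes 1, 4, and 5 (prior 1/6 each): the host picks exactly this set with probability 1/10 regardless, and none is the prize; weight (1/6)·(1/10) = 1/60 each.
If it is in any of boxes 2, 3, and 6 (prior 1/6 each): that box was opened and seen not to hold the prize — ruled out; weight (1/6)·0 = 0 each.
The weights sum to 1/20.
So P(the gold coin in box 1 | the host opened box 2, box 3, and box 6) = (1/60) / (1/20) = 1/3.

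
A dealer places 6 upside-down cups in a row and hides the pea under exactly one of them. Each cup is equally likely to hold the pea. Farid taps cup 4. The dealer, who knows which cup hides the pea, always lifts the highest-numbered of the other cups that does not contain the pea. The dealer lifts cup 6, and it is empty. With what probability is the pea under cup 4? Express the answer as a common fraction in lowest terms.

Consider each possible location of the pea in turn.
If it is under any of cups 1, 2, 3, 4, and 5 (prior 1/6 each): cup 6 is the highest-numbered option available, probability 1; weight (1/6)·1 = 1/6 each.
If it is under cup 6 (prior 1/6): the dealer opened cup 6, so this case is ruled out; weight (1/6)·0 = 0.
The weights sum to 5/6.
So P(the pea under cup 4 | the dealer opened cup 6) = (1/6) / (5/6) = 1/5.

1/5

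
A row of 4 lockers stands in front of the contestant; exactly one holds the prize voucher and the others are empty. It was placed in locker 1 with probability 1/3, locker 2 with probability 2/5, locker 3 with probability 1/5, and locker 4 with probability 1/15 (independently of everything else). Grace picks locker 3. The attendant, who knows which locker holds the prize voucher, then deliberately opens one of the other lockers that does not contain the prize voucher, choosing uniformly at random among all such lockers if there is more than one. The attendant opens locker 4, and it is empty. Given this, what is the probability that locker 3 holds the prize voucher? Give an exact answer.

Apply Bayes' rule, conditioning on where the prize voucher actually is.
If it is in locker 1 (prior 1/3): the attendant has 2 equally likely choices, so probability 1/2; weight (1/3)·(1/2) = 1/6.
If it is in locker 2 (prior 2/5): the attendant has 2 equally likely choices, so probability 1/2; weight (2/5)·(1/2) = 1/5.
If it is in locker 3 (prior 1/5): the attendant has 3 equally likely choices, so probability 1/3; weight (1/5)·(1/3) = 1/15.
If it is in locker 4 (prior 1/15): the attendant opened locker 4, so this case is ruled out; weight (1/15)·0 = 0.
The weights sum to 13/30.
So P(the prize voucher in locker 3 | the attendant opened locker 4) = (1/15) / (13/30) = 2/13.

2/13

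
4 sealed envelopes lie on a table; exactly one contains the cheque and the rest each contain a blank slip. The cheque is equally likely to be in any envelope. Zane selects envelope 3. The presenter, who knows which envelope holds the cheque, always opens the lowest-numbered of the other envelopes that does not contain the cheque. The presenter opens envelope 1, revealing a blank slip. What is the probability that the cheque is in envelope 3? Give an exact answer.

1/3

Apply Bayes' rule, conditioning on where the cheque actually is.
If it is in envelope 1 (prior 1/4): the presenter opened envelope 1, so this case is ruled out; weight (1/4)·0 = 0.
If it is in any of envelopes 2, 3, and 4 (prior 1/4 each): envelope 1 is the lowest-numbered option available, probability 1; weight (1/4)·1 = 1/4 each.
The weights sum to 3/4.
So P(the cheque in envelope 3 | the presenter opened envelope 1) = (1/4) / (3/4) = 1/3.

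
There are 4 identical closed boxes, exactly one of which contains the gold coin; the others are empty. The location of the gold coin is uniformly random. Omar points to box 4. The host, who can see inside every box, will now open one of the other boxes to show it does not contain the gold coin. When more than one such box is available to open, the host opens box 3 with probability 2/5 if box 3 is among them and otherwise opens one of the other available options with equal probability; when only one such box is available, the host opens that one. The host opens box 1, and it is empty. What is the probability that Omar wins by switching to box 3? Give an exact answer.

Condition on the true location of the gold coin.
If it is in box 1 (prior 1/4): the host opened box 1, so this case is ruled out; weight (1/4)·0 = 0.
If it is in box 2 (prior 1/4): box 3 is available but not opened, probability 3/5; weight (1/4)·(3/5) = 3/20.
If it is in box 3 (prior 1/4): box 3 holds the prize so is unavailable; the host chooses uniformly among the 2 others, probability 1/2; weight (1/4)·(1/2) = 1/8.
If it is in box 4 (prior 1/4): box 3 is available but not opened; box 1 gets probability (1 − 2/5)/2 = 3/10; weight (1/4)·(3/10) = 3/40.
The weights sum to 7/20.
So P(the gold coin in box 3 | the host opened box 1) = (1/8) / (7/20) = 5/14.

5/14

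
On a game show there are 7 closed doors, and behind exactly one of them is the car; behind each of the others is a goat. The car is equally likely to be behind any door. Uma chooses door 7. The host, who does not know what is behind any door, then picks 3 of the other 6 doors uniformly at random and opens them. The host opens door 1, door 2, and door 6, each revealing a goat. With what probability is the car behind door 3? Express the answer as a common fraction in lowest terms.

Consider each possible location of the car in turn.
If it is behind any of doors 1, 2, and 6 (prior 1/7 each): that door was opened and seen not to hold the prize — ruled out; weight (1/7)·0 = 0 each.
If it is behind any of doors 3, 4, 5, and 7 (prior 1/7 each): the host picks exactly this set with probability 1/20 regardless, and none is the prize; weight (1/7)·(1/20) = 1/140 each.
The weights sum to 1/35.
So P(the car behind door 3 | the host opened door 1, door 2, and door 6) = (1/140) / (1/35) = 1/4.

1/4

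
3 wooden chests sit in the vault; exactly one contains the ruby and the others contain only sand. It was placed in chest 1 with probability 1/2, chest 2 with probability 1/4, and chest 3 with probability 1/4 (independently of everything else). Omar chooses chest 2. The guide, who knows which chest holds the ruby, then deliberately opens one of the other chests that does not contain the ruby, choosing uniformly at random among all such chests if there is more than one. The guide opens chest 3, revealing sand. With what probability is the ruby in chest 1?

4/5

Apply Bayes' rule, conditioning on where the ruby actually is.
If it is in chest 1 (prior 1/2): the guide has no choice, probability 1; weight (1/2)·1 = 1/2.
If it is in chest 2 (prior 1/4): the guide has 2 equally likely choices, so probability 1/2; weight (1/4)·(1/2) = 1/8.
If it is in chest 3 (prior 1/4): the guide opened chest 3, so this case is ruled out; weight (1/4)·0 = 0.
The weights sum to 5/8.
So P(the ruby in chest 1 | the guide opened chest 3) = (1/2) / (5/8) = 4/5.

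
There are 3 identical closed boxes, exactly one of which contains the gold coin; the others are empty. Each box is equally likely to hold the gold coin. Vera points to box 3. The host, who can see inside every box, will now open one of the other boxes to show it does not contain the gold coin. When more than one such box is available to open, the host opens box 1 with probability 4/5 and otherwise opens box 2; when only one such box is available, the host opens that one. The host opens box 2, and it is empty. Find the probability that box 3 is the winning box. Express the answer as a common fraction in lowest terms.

Apply Bayes' rule, conditioning on where the gold coin actually is.
If it is in box 1 (prior 1/3): only box 2 is available, probability 1; weight (1/3)·1 = 1/3.
If it is in box 2 (prior 1/3): the host opened box 2, so this case is ruled out; weight (1/3)·0 = 0.
If it is in box 3 (prior 1/3): box 1 is available but not opened, probability 1/5; weight (1/3)·(1/5) = 1/15.
The weights sum to 2/5.
So P(the gold coin in box 3 | the host opened box 2) = (1/15) / (2/5) = 1/6.

1/6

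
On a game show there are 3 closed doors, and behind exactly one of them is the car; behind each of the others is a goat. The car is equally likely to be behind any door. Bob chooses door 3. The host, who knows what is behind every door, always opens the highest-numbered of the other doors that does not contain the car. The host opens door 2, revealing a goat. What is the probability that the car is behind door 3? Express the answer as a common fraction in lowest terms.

Apply Bayes' rule, conditioning on where the car actually is.
If it is behind either of doors 1 and 3 (prior 1/3 each): door 2 is the highest-numbered option available, probability 1; weight (1/3)·1 = 1/3 each.
If it is behind door 2 (prior 1/3): the host opened door 2, so this case is ruled out; weight (1/3)·0 = 0.
The weights sum to 2/3.
So P(the car behind door 3 | the host opened door 2) = (1/3) / (2/3) = 1/2.

1/2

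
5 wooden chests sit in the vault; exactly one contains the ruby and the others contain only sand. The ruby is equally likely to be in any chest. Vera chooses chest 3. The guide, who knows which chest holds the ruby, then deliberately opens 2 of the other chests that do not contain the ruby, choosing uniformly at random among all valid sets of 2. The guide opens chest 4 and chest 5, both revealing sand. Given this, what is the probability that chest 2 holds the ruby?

2/5

Apply Bayes' rule, conditioning on where the ruby actually is.
If it is in either of chests 1 and 2 (prior 1/5 each): the guide has 3 equally likely choices, so probability 1/3; weight (1/5)·(1/3) = 1/15 each.
If it is in chest 3 (prior 1/5): the guide has 6 equally likely choices, so probability 1/6; weight (1/5)·(1/6) = 1/30.
If it is in either of chests 4 and 5 (prior 1/5 each): that chest was opened and seen not to hold the prize — ruled out; weight (1/5)·0 = 0 each.
The weights sum to 1/6.
So P(the ruby in chest 2 | the guide opened chest 4 and chest 5) = (1/15) / (1/6) = 2/5.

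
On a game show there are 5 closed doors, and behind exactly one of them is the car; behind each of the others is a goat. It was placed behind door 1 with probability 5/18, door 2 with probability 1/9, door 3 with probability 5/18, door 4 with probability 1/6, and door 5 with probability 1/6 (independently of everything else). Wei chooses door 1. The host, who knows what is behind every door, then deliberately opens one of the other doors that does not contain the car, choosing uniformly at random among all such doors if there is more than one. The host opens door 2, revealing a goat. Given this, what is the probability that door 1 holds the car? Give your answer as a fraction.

15/59

Consider each possible location of the car in turn.
If it is behind door 1 (prior 5/18): the host has 4 equally likely choices, so probability 1/4; weight (5/18)·(1/4) = 5/72.
If it is behind door 2 (prior 1/9): the host opened door 2, so this case is ruled out; weight (1/9)·0 = 0.
If it is behind door 3 (prior 5/18): the host has 3 equally likely choices, so probability 1/3; weight (5/18)·(1/3) = 5/54.
If it is behind either of doors 4 and 5 (prior 1/6 each): the host has 3 equally likely choices, so probability 1/3; weight (1/6)·(1/3) = 1/18 each.
The weights sum to 59/216.
So P(the car behind door 1 | the host opened door 2) = (5/72) / (59/216) = 15/59.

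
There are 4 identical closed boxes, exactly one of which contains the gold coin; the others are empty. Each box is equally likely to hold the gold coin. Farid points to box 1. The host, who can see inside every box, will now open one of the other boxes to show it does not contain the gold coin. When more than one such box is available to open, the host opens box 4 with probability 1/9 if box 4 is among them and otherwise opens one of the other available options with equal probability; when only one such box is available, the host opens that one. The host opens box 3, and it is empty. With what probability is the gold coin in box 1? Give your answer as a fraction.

Consider each possible location of the gold coin in turn.
If it is in box 1 (prior 1/4): box 4 is available but not opened; box 3 gets probability (1 − 1/9)/2 = 4/9; weight (1/4)·(4/9) = 1/9.
If it is in box 2 (prior 1/4): box 4 is available but not opened, probability 8/9; weight (1/4)·(8/9) = 2/9.
If it is in box 3 (prior 1/4): the host opened box 3, so this case is ruled out; weight (1/4)·0 = 0.
If it is in box 4 (prior 1/4): box 4 holds the prize so is unavailable; the host chooses uniformly among the 2 others, probability 1/2; weight (1/4)·(1/2) = 1/8.
The weights sum to 11/24.
So P(the gold coin in box 1 | the host opened box 3) = (1/9) / (11/24) = 8/33.

8/33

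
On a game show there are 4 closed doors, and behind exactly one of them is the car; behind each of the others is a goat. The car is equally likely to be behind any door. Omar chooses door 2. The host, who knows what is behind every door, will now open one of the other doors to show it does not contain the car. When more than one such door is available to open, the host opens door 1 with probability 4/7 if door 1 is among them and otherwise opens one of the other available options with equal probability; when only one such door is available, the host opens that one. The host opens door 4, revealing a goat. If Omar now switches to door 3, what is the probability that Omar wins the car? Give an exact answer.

Consider each possible location of the car in turn.
If it is behind door 1 (prior 1/4): door 1 holds the prize so is unavailable; the host chooses uniformly among the 2 others, probability 1/2; weight (1/4)·(1/2) = 1/8.
If it is behind door 2 (prior 1/4): door 1 is available but not opened; door 4 gets probability (1 − 4/7)/2 = 3/14; weight (1/4)·(3/14) = 3/56.
If it is behind door 3 (prior 1/4): door 1 is available but not opened, probability 3/7; weight (1/4)·(3/7) = 3/28.
If it is behind door 4 (prior 1/4): the host opened door 4, so this case is ruled out; weight (1/4)·0 = 0.
The weights sum to 2/7.
So P(the car behind door 3 | the host opened door 4) = (3/28) / (2/7) = 3/8.

3/8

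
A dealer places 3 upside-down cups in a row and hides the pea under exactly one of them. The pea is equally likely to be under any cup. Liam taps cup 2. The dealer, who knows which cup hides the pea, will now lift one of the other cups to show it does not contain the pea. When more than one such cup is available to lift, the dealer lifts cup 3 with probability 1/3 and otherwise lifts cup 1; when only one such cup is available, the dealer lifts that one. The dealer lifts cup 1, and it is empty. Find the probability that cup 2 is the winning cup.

Apply Bayes' rule, conditioning on where the pea actually is.
If it is under cup 1 (prior 1/3): the dealer opened cup 1, so this case is ruled out; weight (1/3)·0 = 0.
If it is under cup 2 (prior 1/3): cup 3 is available but not opened, probability 2/3; weight (1/3)·(2/3) = 2/9.
If it is under cup 3 (prior 1/3): only cup 1 is available, probability 1; weight (1/3)·1 = 1/3.
The weights sum to 5/9.
So P(the pea under cup 2 | the dealer opened cup 1) = (2/9) / (5/9) = 2/5.

2/5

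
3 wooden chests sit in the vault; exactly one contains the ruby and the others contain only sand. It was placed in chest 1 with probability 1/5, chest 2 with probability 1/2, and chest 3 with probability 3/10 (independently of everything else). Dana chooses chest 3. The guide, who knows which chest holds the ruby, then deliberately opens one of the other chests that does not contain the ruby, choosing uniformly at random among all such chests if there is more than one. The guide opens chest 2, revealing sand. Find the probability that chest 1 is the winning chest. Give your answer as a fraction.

4/7

Condition on the true location of the ruby.
If it is in chest 1 (prior 1/5): the guide has no choice, probability 1; weight (1/5)·1 = 1/5.
If it is in chest 2 (prior 1/2): the guide opened chest 2, so this case is ruled out; weight (1/2)·0 = 0.
If it is in chest 3 (prior 3/10): the guide has 2 equally likely choices, so probability 1/2; weight (3/10)·(1/2) = 3/20.
The weights sum to 7/20.
So P(the ruby in chest 1 | the guide opened chest 2) = (1/5) / (7/20) = 4/7.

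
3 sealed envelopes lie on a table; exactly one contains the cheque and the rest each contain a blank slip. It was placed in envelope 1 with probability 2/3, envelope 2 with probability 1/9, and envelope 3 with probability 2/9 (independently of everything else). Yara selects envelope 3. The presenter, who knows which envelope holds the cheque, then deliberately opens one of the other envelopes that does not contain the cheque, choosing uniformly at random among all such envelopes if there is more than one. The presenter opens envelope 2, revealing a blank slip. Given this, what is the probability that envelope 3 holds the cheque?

1/7

Consider each possible location of the cheque in turn.
If it is in envelope 1 (prior 2/3): the presenter has no choice, probability 1; weight (2/3)·1 = 2/3.
If it is in envelope 2 (prior 1/9): the presenter opened envelope 2, so this case is ruled out; weight (1/9)·0 = 0.
If it is in envelope 3 (prior 2/9): the presenter has 2 equally likely choices, so probability 1/2; weight (2/9)·(1/2) = 1/9.
The weights sum to 7/9.
So P(the cheque in envelope 3 | the presenter opened envelope 2) = (1/9) / (7/9) = 1/7.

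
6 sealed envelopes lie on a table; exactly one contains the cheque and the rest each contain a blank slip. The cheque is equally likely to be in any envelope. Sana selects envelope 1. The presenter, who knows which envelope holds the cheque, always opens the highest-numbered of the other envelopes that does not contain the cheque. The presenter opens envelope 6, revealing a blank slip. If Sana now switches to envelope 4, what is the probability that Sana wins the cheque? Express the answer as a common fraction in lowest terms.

Consider each possible location of the cheque in turn.
If it is in any of envelopes 1, 2, 3, 4, and 5 (prior 1/6 each): envelope 6 is the highest-numbered option available, probability 1; weight (1/6)·1 = 1/6 each.
If it is in envelope 6 (prior 1/6): the presenter opened envelope 6, so this case is ruled out; weight (1/6)·0 = 0.
The weights sum to 5/6.
So P(the cheque in envelope 4 | the presenter opened envelope 6) = (1/6) / (5/6) = 1/5.

1/5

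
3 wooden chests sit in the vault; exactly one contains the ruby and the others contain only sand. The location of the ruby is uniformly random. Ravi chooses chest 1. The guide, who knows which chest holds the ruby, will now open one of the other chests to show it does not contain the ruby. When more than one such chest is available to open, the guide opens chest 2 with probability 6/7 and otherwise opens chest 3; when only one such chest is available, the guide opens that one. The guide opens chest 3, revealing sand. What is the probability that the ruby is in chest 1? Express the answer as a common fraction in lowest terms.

Apply Bayes' rule, conditioning on where the ruby actually is.
If it is in chest 1 (prior 1/3): chest 2 is available but not opened, probability 1/7; weight (1/3)·(1/7) = 1/21.
If it is in chest 2 (prior 1/3): only chest 3 is available, probability 1; weight (1/3)·1 = 1/3.
If it is in chest 3 (prior 1/3): the guide opened chest 3, so this case is ruled out; weight (1/3)·0 = 0.
The weights sum to 8/21.
So P(the ruby in chest 1 | the guide opened chest 3) = (1/21) / (8/21) = 1/8.

1/8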